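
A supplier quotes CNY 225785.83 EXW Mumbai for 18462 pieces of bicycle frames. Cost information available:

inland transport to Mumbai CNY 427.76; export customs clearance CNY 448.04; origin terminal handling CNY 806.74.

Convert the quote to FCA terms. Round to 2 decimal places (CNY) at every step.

Not relevant to the conversion: origin terminal — on the buyer under both terms; not part of either seller's price.
From EXW to FCA, the seller additionally bears: inland to port, export clearance.
FCA price = 225785.83 + 427.76 + 448.04 = 226661.63

FCA price: CNY 226661.63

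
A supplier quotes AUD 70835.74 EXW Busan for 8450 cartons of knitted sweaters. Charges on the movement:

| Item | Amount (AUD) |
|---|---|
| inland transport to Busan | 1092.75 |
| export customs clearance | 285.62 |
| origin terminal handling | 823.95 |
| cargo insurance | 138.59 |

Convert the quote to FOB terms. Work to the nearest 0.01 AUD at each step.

Not relevant to the conversion: insurance — on the buyer under both terms; not part of either seller's price.
From EXW to FOB, the seller additionally bears: inland to port, export clearance, origin terminal.
FOB price = 70835.74 + 1092.75 + 285.62 + 823.95 = 73038.06

FOB price: AUD 73038.06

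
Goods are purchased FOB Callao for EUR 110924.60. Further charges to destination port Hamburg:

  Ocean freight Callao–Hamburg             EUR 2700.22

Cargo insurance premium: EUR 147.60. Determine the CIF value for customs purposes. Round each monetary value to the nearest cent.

CIF = FOB price + freight + insurance
CIF = 110924.60 + 2700.22 + 147.60 = 113772.42

CIF value: EUR 113772.42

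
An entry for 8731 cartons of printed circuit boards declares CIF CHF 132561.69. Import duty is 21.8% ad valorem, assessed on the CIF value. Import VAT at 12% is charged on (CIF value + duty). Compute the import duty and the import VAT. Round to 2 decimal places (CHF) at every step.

Import duty = 132561.69 × 21.8% = 28898.45
VAT base = CIF + duty = 132561.69 + 28898.45 = 161460.14
Import VAT = 161460.14 × 12% = 19375.22

Import duty: CHF 28898.45; import VAT: CHF 19375.22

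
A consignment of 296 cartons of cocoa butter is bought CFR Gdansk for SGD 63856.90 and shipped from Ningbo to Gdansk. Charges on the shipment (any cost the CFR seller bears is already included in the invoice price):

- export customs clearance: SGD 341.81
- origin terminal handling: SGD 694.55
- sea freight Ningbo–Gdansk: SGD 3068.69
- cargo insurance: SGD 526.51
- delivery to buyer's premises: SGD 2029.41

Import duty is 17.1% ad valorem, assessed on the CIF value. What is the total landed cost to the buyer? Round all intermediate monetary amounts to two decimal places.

Total landed cost: SGD 77422.38

CFR: the seller pays costs through ocean freight to the destination port, but not insurance.
Already in the invoice (seller's account under CFR): export clearance, origin terminal, freight — exclude.
CIF value = CFR price + insurance = 63856.90 + 526.51 = 64383.41
Import duty = 64383.41 × 17.1% = 11009.56
Buyer bears: insurance 526.51 + delivery 2029.41 + duty 11009.56 = 13565.48
Landed cost = invoice 63856.90 + 13565.48 = 77422.38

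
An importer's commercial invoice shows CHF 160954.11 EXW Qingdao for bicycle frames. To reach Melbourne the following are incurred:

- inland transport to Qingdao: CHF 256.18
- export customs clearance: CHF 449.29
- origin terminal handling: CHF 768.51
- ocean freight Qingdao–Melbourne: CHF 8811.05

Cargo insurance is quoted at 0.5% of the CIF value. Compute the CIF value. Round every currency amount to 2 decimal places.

Let C be the CIF value. C = EXW price + pre-shipment costs + freight + 0.5% × C
C − 0.5% × C = 160954.11 + 256.18 + 449.29 + 768.51 + 8811.05
0.995 × C = 171239.14
C = 171239.14 / 0.995 = 172099.64
Insurance premium = 0.5% × 172099.64 = 860.50

CIF value: CHF 172099.64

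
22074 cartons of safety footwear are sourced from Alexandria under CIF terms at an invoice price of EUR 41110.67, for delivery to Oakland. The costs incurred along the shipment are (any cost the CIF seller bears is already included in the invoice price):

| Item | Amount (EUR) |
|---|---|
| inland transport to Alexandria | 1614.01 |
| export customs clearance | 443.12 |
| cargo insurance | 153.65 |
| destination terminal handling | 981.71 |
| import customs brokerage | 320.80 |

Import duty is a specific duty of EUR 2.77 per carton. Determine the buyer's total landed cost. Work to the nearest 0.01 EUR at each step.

CIF: the seller pays costs through ocean freight and marine insurance to the destination port.
Already in the invoice (seller's account under CIF): inland to port, export clearance, insurance — exclude.
The CIF price already equals the CIF value: 41110.67
Import duty = 22074 × 2.77 = 61144.98
Buyer bears: destination terminal 981.71 + brokerage 320.80 + duty 61144.98 = 62447.49
Landed cost = invoice 41110.67 + 62447.49 = 103558.16

Total landed cost: EUR 103558.16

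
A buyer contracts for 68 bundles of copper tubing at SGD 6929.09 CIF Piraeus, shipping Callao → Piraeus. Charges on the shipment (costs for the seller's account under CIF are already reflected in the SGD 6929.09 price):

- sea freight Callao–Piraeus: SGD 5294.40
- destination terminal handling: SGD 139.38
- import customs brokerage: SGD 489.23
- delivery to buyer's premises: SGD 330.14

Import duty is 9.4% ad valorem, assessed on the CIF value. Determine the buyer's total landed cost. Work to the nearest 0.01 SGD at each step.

Total landed cost: SGD 8539.17

CIF: the seller pays costs through ocean freight and marine insurance to the destination port.
Already in the invoice (seller's account under CIF): freight — exclude.
The CIF price already equals the CIF value: 6929.09
Import duty = 6929.09 × 9.4% = 651.33
Buyer bears: destination terminal 139.38 + brokerage 489.23 + delivery 330.14 + duty 651.33 = 1610.08
Landed cost = invoice 6929.09 + 1610.08 = 8539.17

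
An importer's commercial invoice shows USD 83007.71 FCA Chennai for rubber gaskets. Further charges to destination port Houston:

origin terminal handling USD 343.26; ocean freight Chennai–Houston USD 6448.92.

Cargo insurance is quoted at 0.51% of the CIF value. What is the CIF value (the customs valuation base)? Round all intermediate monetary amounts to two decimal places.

CIF value: USD 90260.22

Let C be the CIF value. C = FCA price + pre-shipment costs + freight + 0.51% × C
C − 0.51% × C = 83007.71 + 343.26 + 6448.92
0.9949 × C = 89799.89
C = 89799.89 / 0.9949 = 90260.22
Insurance premium = 0.51% × 90260.22 = 460.33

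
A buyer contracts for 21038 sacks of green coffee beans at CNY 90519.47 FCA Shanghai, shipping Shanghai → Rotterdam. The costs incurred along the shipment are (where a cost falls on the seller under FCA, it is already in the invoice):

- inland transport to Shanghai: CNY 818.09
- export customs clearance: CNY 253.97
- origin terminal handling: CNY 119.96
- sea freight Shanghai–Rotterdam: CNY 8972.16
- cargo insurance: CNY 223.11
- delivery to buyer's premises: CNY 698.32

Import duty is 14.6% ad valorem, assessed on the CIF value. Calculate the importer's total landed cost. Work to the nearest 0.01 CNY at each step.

Total landed cost: CNY 115108.89

FCA: the seller delivers export-cleared goods to the carrier; the buyer bears costs from that point.
Already in the invoice (seller's account under FCA): inland to port, export clearance — exclude.
CIF value = FCA price + origin terminal + freight + insurance = 90519.47 + 119.96 + 8972.16 + 223.11 = 99834.70
Import duty = 99834.70 × 14.6% = 14575.87
Buyer bears: origin terminal 119.96 + freight 8972.16 + insurance 223.11 + delivery 698.32 + duty 14575.87 = 24589.42
Landed cost = invoice 90519.47 + 24589.42 = 115108.89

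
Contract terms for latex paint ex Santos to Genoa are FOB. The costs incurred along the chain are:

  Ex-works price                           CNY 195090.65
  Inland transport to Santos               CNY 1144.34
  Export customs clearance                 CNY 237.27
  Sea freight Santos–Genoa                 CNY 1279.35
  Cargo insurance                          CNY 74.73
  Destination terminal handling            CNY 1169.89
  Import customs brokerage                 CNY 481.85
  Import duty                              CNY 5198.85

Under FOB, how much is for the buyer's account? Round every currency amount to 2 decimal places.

FOB: the seller bears costs until goods are on board at the origin port; the buyer bears freight, insurance and all costs thereafter.
Seller's account: goods 195090.65 + inland to port 1144.34 + export clearance 237.27 = 196472.26
Buyer's account: freight 1279.35 + insurance 74.73 + destination terminal 1169.89 + brokerage 481.85 + duty 5198.85 = 8204.67

Buyer's account: CNY 8204.67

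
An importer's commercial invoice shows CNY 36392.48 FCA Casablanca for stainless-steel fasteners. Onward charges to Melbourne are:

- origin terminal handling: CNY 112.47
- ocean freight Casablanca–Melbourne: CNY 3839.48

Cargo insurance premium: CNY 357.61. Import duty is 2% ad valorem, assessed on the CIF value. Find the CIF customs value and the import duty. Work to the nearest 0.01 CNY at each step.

CIF = FCA price + pre-shipment costs + freight + insurance
CIF = 36392.48 + 112.47 + 3839.48 + 357.61 = 40702.04
Import duty = 40702.04 × 2% = 814.04

CIF value: CNY 40702.04; import duty: CNY 814.04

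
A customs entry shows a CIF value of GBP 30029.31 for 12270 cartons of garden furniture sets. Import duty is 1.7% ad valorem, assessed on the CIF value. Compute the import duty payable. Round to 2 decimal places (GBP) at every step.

Import duty = 30029.31 × 1.7% = 510.50

Import duty: GBP 510.50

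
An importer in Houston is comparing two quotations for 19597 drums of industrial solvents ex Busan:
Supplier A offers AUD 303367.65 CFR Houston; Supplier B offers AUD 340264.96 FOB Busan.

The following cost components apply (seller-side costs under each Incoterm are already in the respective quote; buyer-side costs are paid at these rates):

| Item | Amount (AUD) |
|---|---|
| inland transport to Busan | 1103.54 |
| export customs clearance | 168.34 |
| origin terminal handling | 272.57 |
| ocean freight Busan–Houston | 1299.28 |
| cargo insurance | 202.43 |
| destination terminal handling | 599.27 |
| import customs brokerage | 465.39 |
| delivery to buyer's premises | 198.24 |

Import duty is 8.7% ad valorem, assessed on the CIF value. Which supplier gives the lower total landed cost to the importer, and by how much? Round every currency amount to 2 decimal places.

Supplier A (CFR):
CIF value = CFR price + insurance = 303367.65 + 202.43 = 303570.08
Import duty = 303570.08 × 8.7% = 26410.60
Buyer bears (A): 202.43 + 599.27 + 465.39 + 198.24 = 1465.33
Landed cost (A) = invoice 303367.65 + 1465.33 + duty 26410.60 = 331243.58
Supplier B (FOB):
CIF value = FOB price + freight + insurance = 340264.96 + 1299.28 + 202.43 = 341766.67
Import duty = 341766.67 × 8.7% = 29733.70
Buyer bears (B): 1299.28 + 202.43 + 599.27 + 465.39 + 198.24 = 2764.61
Landed cost (B) = invoice 340264.96 + 2764.61 + duty 29733.70 = 372763.27
Difference = |331243.58 − 372763.27| = 41519.69

Supplier A is cheaper by AUD 41519.69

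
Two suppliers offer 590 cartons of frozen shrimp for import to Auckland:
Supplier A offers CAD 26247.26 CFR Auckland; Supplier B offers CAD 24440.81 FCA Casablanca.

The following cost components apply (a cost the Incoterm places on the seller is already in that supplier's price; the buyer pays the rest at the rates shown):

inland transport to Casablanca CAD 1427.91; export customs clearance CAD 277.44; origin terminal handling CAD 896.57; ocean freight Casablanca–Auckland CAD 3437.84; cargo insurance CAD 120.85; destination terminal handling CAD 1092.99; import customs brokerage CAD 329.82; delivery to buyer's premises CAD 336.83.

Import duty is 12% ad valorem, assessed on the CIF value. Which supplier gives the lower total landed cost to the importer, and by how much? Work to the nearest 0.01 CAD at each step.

Supplier A is cheaper by CAD 2831.32

Supplier A (CFR):
CIF value = CFR price + insurance = 26247.26 + 120.85 = 26368.11
Import duty = 26368.11 × 12% = 3164.17
Buyer bears (A): 120.85 + 1092.99 + 329.82 + 336.83 = 1880.49
Landed cost (A) = invoice 26247.26 + 1880.49 + duty 3164.17 = 31291.92
Supplier B (FCA):
CIF value = FCA price + origin terminal + freight + insurance = 24440.81 + 896.57 + 3437.84 + 120.85 = 28896.07
Import duty = 28896.07 × 12% = 3467.53
Buyer bears (B): 896.57 + 3437.84 + 120.85 + 1092.99 + 329.82 + 336.83 = 6214.90
Landed cost (B) = invoice 24440.81 + 6214.90 + duty 3467.53 = 34123.24
Difference = |31291.92 − 34123.24| = 2831.32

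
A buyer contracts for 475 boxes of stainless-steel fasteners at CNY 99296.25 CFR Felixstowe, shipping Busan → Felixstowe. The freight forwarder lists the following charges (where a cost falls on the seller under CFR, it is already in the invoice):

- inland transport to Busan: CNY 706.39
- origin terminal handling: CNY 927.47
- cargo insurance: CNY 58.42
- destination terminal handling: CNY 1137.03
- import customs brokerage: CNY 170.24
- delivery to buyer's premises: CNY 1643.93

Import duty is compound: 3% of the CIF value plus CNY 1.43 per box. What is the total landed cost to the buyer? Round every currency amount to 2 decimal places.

Total landed cost: CNY 105965.76

CFR: the seller pays costs through ocean freight to the destination port, but not insurance.
Already in the invoice (seller's account under CFR): inland to port, origin terminal — exclude.
CIF value = CFR price + insurance = 99296.25 + 58.42 = 99354.67
Ad valorem component: 99354.67 × 3% = 2980.64
Specific component: 475 × 1.43 = 679.25
Import duty = 2980.64 + 679.25 = 3659.89
Buyer bears: insurance 58.42 + destination terminal 1137.03 + brokerage 170.24 + delivery 1643.93 + duty 3659.89 = 6669.51
Landed cost = invoice 99296.25 + 6669.51 = 105965.76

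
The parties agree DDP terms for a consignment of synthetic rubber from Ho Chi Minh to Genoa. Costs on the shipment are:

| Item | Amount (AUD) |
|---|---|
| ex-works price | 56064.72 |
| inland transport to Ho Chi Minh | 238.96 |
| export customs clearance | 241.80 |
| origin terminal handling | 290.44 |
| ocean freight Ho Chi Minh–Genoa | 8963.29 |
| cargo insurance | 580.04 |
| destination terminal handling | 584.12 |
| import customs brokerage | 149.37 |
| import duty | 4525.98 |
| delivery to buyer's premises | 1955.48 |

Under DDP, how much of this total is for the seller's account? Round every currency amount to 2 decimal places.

DDP: the seller bears all costs including import duty.
Seller's account: goods 56064.72 + inland to port 238.96 + export clearance 241.80 + origin terminal 290.44 + freight 8963.29 + insurance 580.04 + destination terminal 584.12 + brokerage 149.37 + duty 4525.98 + delivery 1955.48 = 73594.20
Buyer's account: 0.00

Seller's account: AUD 73594.20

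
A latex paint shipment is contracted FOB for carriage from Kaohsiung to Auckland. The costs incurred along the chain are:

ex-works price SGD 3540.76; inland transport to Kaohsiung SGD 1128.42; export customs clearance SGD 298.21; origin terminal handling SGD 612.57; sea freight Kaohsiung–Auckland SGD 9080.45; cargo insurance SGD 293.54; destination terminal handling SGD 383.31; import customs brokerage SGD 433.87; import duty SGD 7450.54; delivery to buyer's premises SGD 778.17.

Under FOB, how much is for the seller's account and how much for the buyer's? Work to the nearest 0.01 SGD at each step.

FOB: the seller bears costs until goods are on board at the origin port; the buyer bears freight, insurance and all costs thereafter.
Seller's account: goods 3540.76 + inland to port 1128.42 + export clearance 298.21 + origin terminal 612.57 = 5579.96
Buyer's account: freight 9080.45 + insurance 293.54 + destination terminal 383.31 + brokerage 433.87 + duty 7450.54 + delivery 778.17 = 18419.88

Seller: SGD 5579.96; buyer: SGD 18419.88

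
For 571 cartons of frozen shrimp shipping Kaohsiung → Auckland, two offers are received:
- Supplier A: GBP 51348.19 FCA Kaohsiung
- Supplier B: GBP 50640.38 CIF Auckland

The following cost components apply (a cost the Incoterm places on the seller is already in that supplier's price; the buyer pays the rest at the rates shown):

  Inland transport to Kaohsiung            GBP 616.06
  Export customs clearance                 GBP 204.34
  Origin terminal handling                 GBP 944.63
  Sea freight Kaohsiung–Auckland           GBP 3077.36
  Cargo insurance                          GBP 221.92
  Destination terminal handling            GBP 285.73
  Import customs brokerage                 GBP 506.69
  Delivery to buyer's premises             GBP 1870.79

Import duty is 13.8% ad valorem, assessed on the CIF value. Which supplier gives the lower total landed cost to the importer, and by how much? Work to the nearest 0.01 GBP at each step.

Supplier A (FCA):
CIF value = FCA price + origin terminal + freight + insurance = 51348.19 + 944.63 + 3077.36 + 221.92 = 55592.10
Import duty = 55592.10 × 13.8% = 7671.71
Buyer bears (A): 944.63 + 3077.36 + 221.92 + 285.73 + 506.69 + 1870.79 = 6907.12
Landed cost (A) = invoice 51348.19 + 6907.12 + duty 7671.71 = 65927.02
Supplier B (CIF):
The CIF price already equals the CIF value: 50640.38
Import duty = 50640.38 × 13.8% = 6988.37
Buyer bears (B): 285.73 + 506.69 + 1870.79 = 2663.21
Landed cost (B) = invoice 50640.38 + 2663.21 + duty 6988.37 = 60291.96
Difference = |65927.02 − 60291.96| = 5635.06

Supplier B is cheaper by GBP 5635.06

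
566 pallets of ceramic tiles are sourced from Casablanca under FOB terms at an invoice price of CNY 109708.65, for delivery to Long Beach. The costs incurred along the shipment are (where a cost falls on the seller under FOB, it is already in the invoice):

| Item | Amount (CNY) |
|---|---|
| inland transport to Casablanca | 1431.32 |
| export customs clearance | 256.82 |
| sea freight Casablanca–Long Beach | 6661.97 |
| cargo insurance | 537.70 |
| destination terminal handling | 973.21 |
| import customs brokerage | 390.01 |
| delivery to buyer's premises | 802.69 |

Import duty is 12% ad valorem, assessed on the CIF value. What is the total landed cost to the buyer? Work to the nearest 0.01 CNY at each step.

FOB: the seller bears costs until goods are on board at the origin port; the buyer bears freight, insurance and all costs thereafter.
Already in the invoice (seller's account under FOB): inland to port, export clearance — exclude.
CIF value = FOB price + freight + insurance = 109708.65 + 6661.97 + 537.70 = 116908.32
Import duty = 116908.32 × 12% = 14029.00
Buyer bears: freight 6661.97 + insurance 537.70 + destination terminal 973.21 + brokerage 390.01 + delivery 802.69 + duty 14029.00 = 23394.58
Landed cost = invoice 109708.65 + 23394.58 = 133103.23

Total landed cost: CNY 133103.23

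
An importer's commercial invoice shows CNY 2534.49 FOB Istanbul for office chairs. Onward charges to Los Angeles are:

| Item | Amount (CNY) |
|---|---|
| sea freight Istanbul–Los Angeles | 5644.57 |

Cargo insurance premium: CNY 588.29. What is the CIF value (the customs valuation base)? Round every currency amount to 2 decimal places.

CIF value: CNY 8767.35

CIF = FOB price + freight + insurance
CIF = 2534.49 + 5644.57 + 588.29 = 8767.35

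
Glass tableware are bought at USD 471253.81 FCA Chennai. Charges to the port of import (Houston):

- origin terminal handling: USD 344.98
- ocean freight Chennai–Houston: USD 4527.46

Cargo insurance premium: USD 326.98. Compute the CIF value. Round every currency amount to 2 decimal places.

CIF = FCA price + pre-shipment costs + freight + insurance
CIF = 471253.81 + 344.98 + 4527.46 + 326.98 = 476453.23

CIF value: USD 476453.23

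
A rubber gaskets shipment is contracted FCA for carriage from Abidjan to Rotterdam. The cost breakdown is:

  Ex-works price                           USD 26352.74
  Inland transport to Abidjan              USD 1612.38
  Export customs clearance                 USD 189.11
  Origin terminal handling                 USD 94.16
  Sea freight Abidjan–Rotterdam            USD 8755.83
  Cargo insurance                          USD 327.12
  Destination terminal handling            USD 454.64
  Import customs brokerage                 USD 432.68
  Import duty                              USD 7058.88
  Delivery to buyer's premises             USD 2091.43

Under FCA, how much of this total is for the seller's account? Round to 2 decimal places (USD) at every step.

FCA: the seller delivers export-cleared goods to the carrier; the buyer bears costs from that point.
Seller's account: goods 26352.74 + inland to port 1612.38 + export clearance 189.11 = 28154.23
Buyer's account: origin terminal 94.16 + freight 8755.83 + insurance 327.12 + destination terminal 454.64 + brokerage 432.68 + duty 7058.88 + delivery 2091.43 = 19214.74

Seller's account: USD 28154.23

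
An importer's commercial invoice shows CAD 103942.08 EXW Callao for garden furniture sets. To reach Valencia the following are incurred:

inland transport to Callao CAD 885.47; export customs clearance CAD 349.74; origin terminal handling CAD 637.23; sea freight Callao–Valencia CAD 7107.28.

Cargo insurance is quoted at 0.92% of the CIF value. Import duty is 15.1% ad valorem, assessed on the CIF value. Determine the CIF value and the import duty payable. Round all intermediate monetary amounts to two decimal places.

Let C be the CIF value. C = EXW price + pre-shipment costs + freight + 0.92% × C
C − 0.92% × C = 103942.08 + 885.47 + 349.74 + 637.23 + 7107.28
0.9908 × C = 112921.80
C = 112921.80 / 0.9908 = 113970.33
Insurance premium = 0.92% × 113970.33 = 1048.53
Import duty = 113970.33 × 15.1% = 17209.52

CIF value: CAD 113970.33; import duty: CAD 17209.52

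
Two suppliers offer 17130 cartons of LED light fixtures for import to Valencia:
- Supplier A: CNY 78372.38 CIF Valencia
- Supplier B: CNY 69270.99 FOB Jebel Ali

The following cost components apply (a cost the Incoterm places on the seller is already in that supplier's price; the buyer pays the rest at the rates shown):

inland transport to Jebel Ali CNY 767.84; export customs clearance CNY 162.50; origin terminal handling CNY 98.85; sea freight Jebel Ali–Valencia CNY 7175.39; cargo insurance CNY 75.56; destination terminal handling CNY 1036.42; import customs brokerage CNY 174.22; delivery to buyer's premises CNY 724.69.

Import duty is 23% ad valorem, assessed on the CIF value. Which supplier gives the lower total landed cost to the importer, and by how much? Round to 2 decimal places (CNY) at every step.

Supplier B is cheaper by CNY 2276.04

Supplier A (CIF):
The CIF price already equals the CIF value: 78372.38
Import duty = 78372.38 × 23% = 18025.65
Buyer bears (A): 1036.42 + 174.22 + 724.69 = 1935.33
Landed cost (A) = invoice 78372.38 + 1935.33 + duty 18025.65 = 98333.36
Supplier B (FOB):
CIF value = FOB price + freight + insurance = 69270.99 + 7175.39 + 75.56 = 76521.94
Import duty = 76521.94 × 23% = 17600.05
Buyer bears (B): 7175.39 + 75.56 + 1036.42 + 174.22 + 724.69 = 9186.28
Landed cost (B) = invoice 69270.99 + 9186.28 + duty 17600.05 = 96057.32
Difference = |98333.36 − 96057.32| = 2276.04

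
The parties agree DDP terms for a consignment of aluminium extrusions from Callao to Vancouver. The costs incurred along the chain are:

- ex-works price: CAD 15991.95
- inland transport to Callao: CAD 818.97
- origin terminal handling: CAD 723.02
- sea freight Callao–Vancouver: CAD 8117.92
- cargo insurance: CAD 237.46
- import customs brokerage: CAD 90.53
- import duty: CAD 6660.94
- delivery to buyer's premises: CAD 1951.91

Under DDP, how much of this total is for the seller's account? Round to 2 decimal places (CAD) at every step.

DDP: the seller bears all costs including import duty.
Seller's account: goods 15991.95 + inland to port 818.97 + origin terminal 723.02 + freight 8117.92 + insurance 237.46 + brokerage 90.53 + duty 6660.94 + delivery 1951.91 = 34592.70
Buyer's account: 0.00

Seller's account: CAD 34592.70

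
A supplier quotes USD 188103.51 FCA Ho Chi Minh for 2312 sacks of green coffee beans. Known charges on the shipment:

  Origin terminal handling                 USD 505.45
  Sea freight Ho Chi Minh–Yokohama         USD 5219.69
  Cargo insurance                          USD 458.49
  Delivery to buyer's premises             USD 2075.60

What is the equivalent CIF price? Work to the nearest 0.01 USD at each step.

Not relevant to the conversion: delivery — on the buyer under both terms; not part of either seller's price.
From FCA to CIF, the seller additionally bears: origin terminal, freight, insurance.
CIF price = 188103.51 + 505.45 + 5219.69 + 458.49 = 194287.14

CIF price: USD 194287.14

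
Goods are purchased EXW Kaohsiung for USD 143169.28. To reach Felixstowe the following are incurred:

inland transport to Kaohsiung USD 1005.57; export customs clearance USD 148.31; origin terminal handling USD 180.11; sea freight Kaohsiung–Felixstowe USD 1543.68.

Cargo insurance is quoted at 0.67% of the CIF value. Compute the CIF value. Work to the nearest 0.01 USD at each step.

Let C be the CIF value. C = EXW price + pre-shipment costs + freight + 0.67% × C
C − 0.67% × C = 143169.28 + 1005.57 + 148.31 + 180.11 + 1543.68
0.9933 × C = 146046.95
C = 146046.95 / 0.9933 = 147032.06
Insurance premium = 0.67% × 147032.06 = 985.11

CIF value: USD 147032.06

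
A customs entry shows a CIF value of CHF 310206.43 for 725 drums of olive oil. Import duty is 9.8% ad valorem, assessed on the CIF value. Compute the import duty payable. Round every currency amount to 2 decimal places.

Import duty = 310206.43 × 9.8% = 30400.23

Import duty: CHF 30400.23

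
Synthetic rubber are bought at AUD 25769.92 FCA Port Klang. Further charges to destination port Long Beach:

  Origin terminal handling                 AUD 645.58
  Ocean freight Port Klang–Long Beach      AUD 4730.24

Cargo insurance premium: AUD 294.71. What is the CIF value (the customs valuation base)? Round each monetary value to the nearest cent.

CIF value: AUD 31440.45

CIF = FCA price + pre-shipment costs + freight + insurance
CIF = 25769.92 + 645.58 + 4730.24 + 294.71 = 31440.45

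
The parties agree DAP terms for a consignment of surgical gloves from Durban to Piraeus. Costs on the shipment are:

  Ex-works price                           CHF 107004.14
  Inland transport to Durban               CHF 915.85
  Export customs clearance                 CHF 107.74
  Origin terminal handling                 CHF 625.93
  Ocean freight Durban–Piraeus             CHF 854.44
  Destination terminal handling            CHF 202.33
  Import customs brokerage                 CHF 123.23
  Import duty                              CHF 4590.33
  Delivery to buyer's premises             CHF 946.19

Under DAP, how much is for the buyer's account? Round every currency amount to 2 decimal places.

Buyer's account: CHF 4713.56

DAP: the seller bears all costs to the named destination except import duty and clearance.
Seller's account: goods 107004.14 + inland to port 915.85 + export clearance 107.74 + origin terminal 625.93 + freight 854.44 + destination terminal 202.33 + delivery 946.19 = 110656.62
Buyer's account: brokerage 123.23 + duty 4590.33 = 4713.56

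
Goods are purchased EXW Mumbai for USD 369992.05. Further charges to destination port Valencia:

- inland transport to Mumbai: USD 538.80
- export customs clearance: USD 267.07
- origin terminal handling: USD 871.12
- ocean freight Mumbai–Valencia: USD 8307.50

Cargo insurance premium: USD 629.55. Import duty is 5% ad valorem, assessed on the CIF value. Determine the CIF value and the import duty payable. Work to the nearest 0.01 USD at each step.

CIF = EXW price + pre-shipment costs + freight + insurance
CIF = 369992.05 + 538.80 + 267.07 + 871.12 + 8307.50 + 629.55 = 380606.09
Import duty = 380606.09 × 5% = 19030.30

CIF value: USD 380606.09; import duty: USD 19030.30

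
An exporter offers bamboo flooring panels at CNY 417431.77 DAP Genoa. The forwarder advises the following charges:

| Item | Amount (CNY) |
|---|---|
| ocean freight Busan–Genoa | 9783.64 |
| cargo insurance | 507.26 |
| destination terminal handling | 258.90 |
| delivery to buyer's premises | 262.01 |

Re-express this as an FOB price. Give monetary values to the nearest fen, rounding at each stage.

FOB price: CNY 406619.96

From DAP to FOB, the seller no longer bears: freight, insurance, destination terminal, delivery.
FOB price = 417431.77 − 9783.64 − 507.26 − 258.90 − 262.01 = 406619.96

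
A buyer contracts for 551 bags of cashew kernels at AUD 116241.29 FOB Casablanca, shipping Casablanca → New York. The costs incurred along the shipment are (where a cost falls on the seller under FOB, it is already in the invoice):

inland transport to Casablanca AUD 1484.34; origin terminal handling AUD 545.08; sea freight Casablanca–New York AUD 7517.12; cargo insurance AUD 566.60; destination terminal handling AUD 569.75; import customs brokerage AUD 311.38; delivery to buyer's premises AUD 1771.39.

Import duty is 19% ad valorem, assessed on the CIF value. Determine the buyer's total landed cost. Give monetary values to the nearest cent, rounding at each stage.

FOB: the seller bears costs until goods are on board at the origin port; the buyer bears freight, insurance and all costs thereafter.
Already in the invoice (seller's account under FOB): inland to port, origin terminal — exclude.
CIF value = FOB price + freight + insurance = 116241.29 + 7517.12 + 566.60 = 124325.01
Import duty = 124325.01 × 19% = 23621.75
Buyer bears: freight 7517.12 + insurance 566.60 + destination terminal 569.75 + brokerage 311.38 + delivery 1771.39 + duty 23621.75 = 34357.99
Landed cost = invoice 116241.29 + 34357.99 = 150599.28

Total landed cost: AUD 150599.28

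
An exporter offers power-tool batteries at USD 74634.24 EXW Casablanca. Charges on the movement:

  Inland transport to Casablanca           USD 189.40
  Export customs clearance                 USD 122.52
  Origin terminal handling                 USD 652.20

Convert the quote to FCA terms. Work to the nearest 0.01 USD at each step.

Not relevant to the conversion: origin terminal — on the buyer under both terms; not part of either seller's price.
From EXW to FCA, the seller additionally bears: inland to port, export clearance.
FCA price = 74634.24 + 189.40 + 122.52 = 74946.16

FCA price: USD 74946.16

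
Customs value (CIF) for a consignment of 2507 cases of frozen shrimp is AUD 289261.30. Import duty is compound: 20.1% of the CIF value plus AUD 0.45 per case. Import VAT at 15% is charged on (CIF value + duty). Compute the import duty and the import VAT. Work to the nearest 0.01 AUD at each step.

Ad valorem component: 289261.30 × 20.1% = 58141.52
Specific component: 2507 × 0.45 = 1128.15
Import duty = 58141.52 + 1128.15 = 59269.67
VAT base = CIF + duty = 289261.30 + 59269.67 = 348530.97
Import VAT = 348530.97 × 15% = 52279.65

Import duty: AUD 59269.67; import VAT: AUD 52279.65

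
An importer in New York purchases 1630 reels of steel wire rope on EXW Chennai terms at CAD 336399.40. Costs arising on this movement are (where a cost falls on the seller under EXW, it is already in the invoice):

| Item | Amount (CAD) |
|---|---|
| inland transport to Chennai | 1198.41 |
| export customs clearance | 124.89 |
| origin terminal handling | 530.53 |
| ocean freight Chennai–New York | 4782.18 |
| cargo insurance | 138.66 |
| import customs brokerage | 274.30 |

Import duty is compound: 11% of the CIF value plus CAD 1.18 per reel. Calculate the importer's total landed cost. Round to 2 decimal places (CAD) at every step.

Total landed cost: CAD 383120.92

EXW: the seller makes goods available at their premises; the buyer bears all onward costs.
CIF value = EXW price + inland to port + export clearance + origin terminal + freight + insurance = 336399.40 + 1198.41 + 124.89 + 530.53 + 4782.18 + 138.66 = 343174.07
Ad valorem component: 343174.07 × 11% = 37749.15
Specific component: 1630 × 1.18 = 1923.40
Import duty = 37749.15 + 1923.40 = 39672.55
Buyer bears: inland to port 1198.41 + export clearance 124.89 + origin terminal 530.53 + freight 4782.18 + insurance 138.66 + brokerage 274.30 + duty 39672.55 = 46721.52
Landed cost = invoice 336399.40 + 46721.52 = 383120.92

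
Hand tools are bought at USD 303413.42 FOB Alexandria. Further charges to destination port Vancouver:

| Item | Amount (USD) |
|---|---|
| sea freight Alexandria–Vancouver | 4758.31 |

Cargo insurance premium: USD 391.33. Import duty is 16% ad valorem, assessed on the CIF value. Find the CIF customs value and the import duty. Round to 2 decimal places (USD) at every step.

CIF = FOB price + freight + insurance
CIF = 303413.42 + 4758.31 + 391.33 = 308563.06
Import duty = 308563.06 × 16% = 49370.09

CIF value: USD 308563.06; import duty: USD 49370.09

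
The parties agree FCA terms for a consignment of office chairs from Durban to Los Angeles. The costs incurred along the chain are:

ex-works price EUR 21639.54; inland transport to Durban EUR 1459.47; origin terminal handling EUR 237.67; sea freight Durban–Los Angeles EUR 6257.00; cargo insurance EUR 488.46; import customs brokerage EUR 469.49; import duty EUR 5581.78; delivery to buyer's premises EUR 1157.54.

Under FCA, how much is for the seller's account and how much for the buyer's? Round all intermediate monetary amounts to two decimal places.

FCA: the seller delivers export-cleared goods to the carrier; the buyer bears costs from that point.
Seller's account: goods 21639.54 + inland to port 1459.47 = 23099.01
Buyer's account: origin terminal 237.67 + freight 6257.00 + insurance 488.46 + brokerage 469.49 + duty 5581.78 + delivery 1157.54 = 14191.94

Seller: EUR 23099.01; buyer: EUR 14191.94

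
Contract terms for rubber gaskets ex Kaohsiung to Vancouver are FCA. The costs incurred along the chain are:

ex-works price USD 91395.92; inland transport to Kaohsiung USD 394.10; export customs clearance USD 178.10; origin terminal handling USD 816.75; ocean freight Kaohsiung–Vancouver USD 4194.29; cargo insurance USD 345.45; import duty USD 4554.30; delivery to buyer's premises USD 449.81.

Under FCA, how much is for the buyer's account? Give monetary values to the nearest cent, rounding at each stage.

FCA: the seller delivers export-cleared goods to the carrier; the buyer bears costs from that point.
Seller's account: goods 91395.92 + inland to port 394.10 + export clearance 178.10 = 91968.12
Buyer's account: origin terminal 816.75 + freight 4194.29 + insurance 345.45 + duty 4554.30 + delivery 449.81 = 10360.60

Buyer's account: USD 10360.60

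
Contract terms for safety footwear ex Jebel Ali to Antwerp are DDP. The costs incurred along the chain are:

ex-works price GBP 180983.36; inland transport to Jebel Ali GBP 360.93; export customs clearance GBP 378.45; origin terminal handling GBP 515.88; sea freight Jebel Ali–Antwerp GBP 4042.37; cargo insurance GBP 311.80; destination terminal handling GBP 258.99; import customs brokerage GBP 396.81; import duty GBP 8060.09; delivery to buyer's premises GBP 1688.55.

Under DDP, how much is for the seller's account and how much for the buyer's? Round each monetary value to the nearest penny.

DDP: the seller bears all costs including import duty.
Seller's account: goods 180983.36 + inland to port 360.93 + export clearance 378.45 + origin terminal 515.88 + freight 4042.37 + insurance 311.80 + destination terminal 258.99 + brokerage 396.81 + duty 8060.09 + delivery 1688.55 = 196997.23
Buyer's account: 0.00

Seller: GBP 196997.23; buyer: GBP 0.00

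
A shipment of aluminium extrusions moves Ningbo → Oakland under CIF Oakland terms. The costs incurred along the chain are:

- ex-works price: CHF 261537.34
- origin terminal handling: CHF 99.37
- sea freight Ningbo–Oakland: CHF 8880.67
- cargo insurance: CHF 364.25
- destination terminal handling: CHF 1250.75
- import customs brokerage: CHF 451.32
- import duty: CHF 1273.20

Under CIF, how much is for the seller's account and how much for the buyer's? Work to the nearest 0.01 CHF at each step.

CIF: the seller pays costs through ocean freight and marine insurance to the destination port.
Seller's account: goods 261537.34 + origin terminal 99.37 + freight 8880.67 + insurance 364.25 = 270881.63
Buyer's account: destination terminal 1250.75 + brokerage 451.32 + duty 1273.20 = 2975.27

Seller: CHF 270881.63; buyer: CHF 2975.27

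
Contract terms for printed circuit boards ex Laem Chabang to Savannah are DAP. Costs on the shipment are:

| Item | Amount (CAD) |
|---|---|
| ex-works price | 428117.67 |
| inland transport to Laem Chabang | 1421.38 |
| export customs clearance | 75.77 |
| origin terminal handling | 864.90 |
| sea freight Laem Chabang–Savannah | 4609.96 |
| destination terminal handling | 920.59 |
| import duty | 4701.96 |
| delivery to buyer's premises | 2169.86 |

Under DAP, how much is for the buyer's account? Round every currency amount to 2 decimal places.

DAP: the seller bears all costs to the named destination except import duty and clearance.
Seller's account: goods 428117.67 + inland to port 1421.38 + export clearance 75.77 + origin terminal 864.90 + freight 4609.96 + destination terminal 920.59 + delivery 2169.86 = 438180.13
Buyer's account: duty 4701.96 = 4701.96

Buyer's account: CAD 4701.96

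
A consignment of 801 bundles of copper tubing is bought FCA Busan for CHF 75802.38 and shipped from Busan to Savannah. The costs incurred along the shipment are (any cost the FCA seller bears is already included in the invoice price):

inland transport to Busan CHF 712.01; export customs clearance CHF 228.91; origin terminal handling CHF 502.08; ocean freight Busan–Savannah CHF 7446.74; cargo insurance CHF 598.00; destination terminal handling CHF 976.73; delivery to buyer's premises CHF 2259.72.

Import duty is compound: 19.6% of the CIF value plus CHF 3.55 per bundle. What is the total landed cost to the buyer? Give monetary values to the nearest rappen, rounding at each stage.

Total landed cost: CHF 106961.64

FCA: the seller delivers export-cleared goods to the carrier; the buyer bears costs from that point.
Already in the invoice (seller's account under FCA): inland to port, export clearance — exclude.
CIF value = FCA price + origin terminal + freight + insurance = 75802.38 + 502.08 + 7446.74 + 598.00 = 84349.20
Ad valorem component: 84349.20 × 19.6% = 16532.44
Specific component: 801 × 3.55 = 2843.55
Import duty = 16532.44 + 2843.55 = 19375.99
Buyer bears: origin terminal 502.08 + freight 7446.74 + insurance 598.00 + destination terminal 976.73 + delivery 2259.72 + duty 19375.99 = 31159.26
Landed cost = invoice 75802.38 + 31159.26 = 106961.64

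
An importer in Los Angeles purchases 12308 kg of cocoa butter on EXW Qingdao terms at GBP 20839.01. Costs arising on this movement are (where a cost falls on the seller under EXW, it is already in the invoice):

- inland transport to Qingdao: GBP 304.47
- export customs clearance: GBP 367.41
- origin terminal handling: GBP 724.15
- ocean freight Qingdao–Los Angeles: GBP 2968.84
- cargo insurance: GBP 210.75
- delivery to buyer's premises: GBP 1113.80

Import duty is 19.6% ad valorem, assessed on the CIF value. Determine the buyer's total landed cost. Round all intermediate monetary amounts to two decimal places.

Total landed cost: GBP 31509.70

EXW: the seller makes goods available at their premises; the buyer bears all onward costs.
CIF value = EXW price + inland to port + export clearance + origin terminal + freight + insurance = 20839.01 + 304.47 + 367.41 + 724.15 + 2968.84 + 210.75 = 25414.63
Import duty = 25414.63 × 19.6% = 4981.27
Buyer bears: inland to port 304.47 + export clearance 367.41 + origin terminal 724.15 + freight 2968.84 + insurance 210.75 + delivery 1113.80 + duty 4981.27 = 10670.69
Landed cost = invoice 20839.01 + 10670.69 = 31509.70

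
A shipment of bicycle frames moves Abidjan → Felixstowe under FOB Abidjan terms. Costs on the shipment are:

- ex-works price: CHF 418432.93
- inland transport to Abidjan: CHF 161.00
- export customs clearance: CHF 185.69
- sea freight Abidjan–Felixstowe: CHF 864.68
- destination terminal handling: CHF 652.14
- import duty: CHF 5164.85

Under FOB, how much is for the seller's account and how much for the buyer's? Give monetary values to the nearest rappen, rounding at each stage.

Seller: CHF 418779.62; buyer: CHF 6681.67

FOB: the seller bears costs until goods are on board at the origin port; the buyer bears freight, insurance and all costs thereafter.
Seller's account: goods 418432.93 + inland to port 161.00 + export clearance 185.69 = 418779.62
Buyer's account: freight 864.68 + destination terminal 652.14 + duty 5164.85 = 6681.67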